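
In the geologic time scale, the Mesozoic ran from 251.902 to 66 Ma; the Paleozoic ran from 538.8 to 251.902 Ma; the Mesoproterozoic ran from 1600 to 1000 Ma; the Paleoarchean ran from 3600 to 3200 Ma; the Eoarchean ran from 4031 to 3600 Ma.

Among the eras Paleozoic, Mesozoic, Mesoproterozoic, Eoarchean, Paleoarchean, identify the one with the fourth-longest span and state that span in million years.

Paleozoic, 286.898 million years

Durations: Paleozoic 286.898; Mesozoic 185.902; Mesoproterozoic 600; Eoarchean 431; Paleoarchean 400 Myr.
Sorted longest-first: Mesoproterozoic (600), Eoarchean (431), Paleoarchean (400), Paleozoic (286.898), Mesozoic (185.902).
The fourth longest is Paleozoic at 286.898 Myr.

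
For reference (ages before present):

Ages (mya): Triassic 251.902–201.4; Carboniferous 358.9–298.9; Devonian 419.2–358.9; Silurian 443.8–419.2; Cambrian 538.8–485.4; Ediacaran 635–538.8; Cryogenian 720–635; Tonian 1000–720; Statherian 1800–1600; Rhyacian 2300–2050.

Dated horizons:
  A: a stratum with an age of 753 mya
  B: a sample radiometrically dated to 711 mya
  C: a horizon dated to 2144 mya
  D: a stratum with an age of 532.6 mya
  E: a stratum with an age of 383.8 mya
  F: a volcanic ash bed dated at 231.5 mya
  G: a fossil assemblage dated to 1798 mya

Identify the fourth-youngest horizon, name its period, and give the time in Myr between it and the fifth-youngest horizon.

B, in the Cryogenian; 42 million years to A

Smaller Ma means younger, so youngest first: F 231.5 < E 383.8 < D 532.6 < B 711 < A 753 < G 1798 < C 2144.
Counting 4 along gives B (711 Ma); the excerpt puts that inside the Cryogenian, 720–635 Ma.
Next in line is A (753 Ma), and 753 − 711 = 42 Myr.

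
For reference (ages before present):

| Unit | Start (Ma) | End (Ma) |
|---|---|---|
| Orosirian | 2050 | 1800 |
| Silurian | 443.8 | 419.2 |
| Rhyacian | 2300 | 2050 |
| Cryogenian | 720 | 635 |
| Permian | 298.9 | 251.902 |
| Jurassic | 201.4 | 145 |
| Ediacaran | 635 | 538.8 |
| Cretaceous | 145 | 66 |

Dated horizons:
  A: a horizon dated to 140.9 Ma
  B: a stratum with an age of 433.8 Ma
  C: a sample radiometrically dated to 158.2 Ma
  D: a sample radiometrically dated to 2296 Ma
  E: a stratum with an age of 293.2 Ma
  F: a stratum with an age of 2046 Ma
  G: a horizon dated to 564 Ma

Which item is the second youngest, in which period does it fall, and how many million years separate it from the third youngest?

Sorted youngest-first by Ma: A (140.9), C (158.2), E (293.2), B (433.8), G (564), F (2046), D (2296).
The second youngest is C at 158.2 Ma, which lies in 201.4–145 Ma: the Jurassic.
The third youngest is E at 293.2 Ma; separation = |158.2 − 293.2| = 135 Myr.

C, in the Jurassic; 135 million years to E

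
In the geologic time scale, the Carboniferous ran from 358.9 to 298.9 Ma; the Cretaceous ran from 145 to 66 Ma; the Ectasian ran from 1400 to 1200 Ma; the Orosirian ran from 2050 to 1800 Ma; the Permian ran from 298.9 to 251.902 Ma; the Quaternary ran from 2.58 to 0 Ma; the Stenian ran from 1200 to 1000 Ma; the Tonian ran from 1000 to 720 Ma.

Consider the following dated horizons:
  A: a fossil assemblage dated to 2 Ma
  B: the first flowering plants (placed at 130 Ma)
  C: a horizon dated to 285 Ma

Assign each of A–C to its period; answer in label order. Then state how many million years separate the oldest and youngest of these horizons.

A — Quaternary; B — Cretaceous; C — Permian; span 283 million years

Match each age against the start–end ranges in the excerpt: A = 2 Ma → Quaternary (2.58–0); B = 130 Ma → Cretaceous (145–66); C = 285 Ma → Permian (298.9–251.902).
The largest age is 285 Ma and the smallest is 2 Ma; their difference is 283 Myr.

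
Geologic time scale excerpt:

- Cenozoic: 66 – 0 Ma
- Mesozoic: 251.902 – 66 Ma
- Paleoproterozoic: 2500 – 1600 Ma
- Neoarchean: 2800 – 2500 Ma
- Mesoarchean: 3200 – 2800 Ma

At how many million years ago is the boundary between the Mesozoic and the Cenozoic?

The Mesozoic ends and the Cenozoic begins at 66 Ma.

66 Ma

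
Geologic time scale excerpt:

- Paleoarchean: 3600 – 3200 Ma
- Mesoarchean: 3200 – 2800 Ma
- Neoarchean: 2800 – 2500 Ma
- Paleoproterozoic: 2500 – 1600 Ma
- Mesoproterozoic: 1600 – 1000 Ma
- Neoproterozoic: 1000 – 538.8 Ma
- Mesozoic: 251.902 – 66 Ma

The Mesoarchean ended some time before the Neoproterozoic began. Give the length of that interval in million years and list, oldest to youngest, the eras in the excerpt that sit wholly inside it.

End of Mesoarchean = 2800 Ma; start of Neoproterozoic = 1000 Ma.
Gap = 2800 − 1000 = 1800 Myr.
Eras wholly inside 2800–1000 Ma: Neoarchean (2800–2500), Paleoproterozoic (2500–1600), Mesoproterozoic (1600–1000).

1800 million years; Neoarchean, Paleoproterozoic, Mesoproterozoic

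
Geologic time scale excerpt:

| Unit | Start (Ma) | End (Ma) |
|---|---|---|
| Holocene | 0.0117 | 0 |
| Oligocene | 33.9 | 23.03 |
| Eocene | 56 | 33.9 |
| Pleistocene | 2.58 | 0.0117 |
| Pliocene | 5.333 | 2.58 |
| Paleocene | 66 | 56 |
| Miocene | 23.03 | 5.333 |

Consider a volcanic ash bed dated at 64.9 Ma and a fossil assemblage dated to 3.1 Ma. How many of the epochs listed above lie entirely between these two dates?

64.9 Ma sits inside the Paleocene (66–56) and 3.1 Ma inside the Pliocene (5.333–2.58); neither of those is wholly between the two dates.
The listed epochs lying completely between them are Eocene, Oligocene, Miocene — 3 in all.

3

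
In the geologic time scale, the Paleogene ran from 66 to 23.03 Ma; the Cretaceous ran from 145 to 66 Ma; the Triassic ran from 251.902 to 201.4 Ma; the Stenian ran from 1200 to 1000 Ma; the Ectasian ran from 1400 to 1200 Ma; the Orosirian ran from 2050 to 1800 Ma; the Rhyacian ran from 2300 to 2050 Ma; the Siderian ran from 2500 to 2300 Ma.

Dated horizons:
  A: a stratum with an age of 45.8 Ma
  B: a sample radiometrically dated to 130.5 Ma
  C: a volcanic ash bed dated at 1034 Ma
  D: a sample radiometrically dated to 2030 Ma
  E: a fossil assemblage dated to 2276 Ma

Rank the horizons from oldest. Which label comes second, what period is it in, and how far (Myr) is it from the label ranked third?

Larger Ma means older, so oldest first: E 2276 > D 2030 > C 1034 > B 130.5 > A 45.8.
Counting 2 along gives D (2030 Ma); the excerpt puts that inside the Orosirian, 2050–1800 Ma.
Next in line is C (1034 Ma), and 2030 − 1034 = 996 Myr.

D, in the Orosirian; 996 million years to C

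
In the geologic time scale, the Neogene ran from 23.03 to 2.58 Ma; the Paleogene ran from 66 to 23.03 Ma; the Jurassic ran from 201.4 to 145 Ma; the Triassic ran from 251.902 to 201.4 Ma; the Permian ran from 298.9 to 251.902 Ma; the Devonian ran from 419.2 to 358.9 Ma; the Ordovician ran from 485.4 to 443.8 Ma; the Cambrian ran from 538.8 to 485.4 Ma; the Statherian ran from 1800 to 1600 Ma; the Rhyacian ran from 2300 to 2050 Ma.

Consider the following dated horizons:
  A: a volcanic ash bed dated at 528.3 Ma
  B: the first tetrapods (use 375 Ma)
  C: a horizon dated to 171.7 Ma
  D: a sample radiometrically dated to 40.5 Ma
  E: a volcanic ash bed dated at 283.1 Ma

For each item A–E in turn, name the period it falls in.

Match each age against the start–end ranges in the excerpt: A = 528.3 Ma → Cambrian (538.8–485.4); B = 375 Ma → Devonian (419.2–358.9); C = 171.7 Ma → Jurassic (201.4–145); D = 40.5 Ma → Paleogene (66–23.03); E = 283.1 Ma → Permian (298.9–251.902).

A — Cambrian; B — Devonian; C — Jurassic; D — Paleogene; E — Permian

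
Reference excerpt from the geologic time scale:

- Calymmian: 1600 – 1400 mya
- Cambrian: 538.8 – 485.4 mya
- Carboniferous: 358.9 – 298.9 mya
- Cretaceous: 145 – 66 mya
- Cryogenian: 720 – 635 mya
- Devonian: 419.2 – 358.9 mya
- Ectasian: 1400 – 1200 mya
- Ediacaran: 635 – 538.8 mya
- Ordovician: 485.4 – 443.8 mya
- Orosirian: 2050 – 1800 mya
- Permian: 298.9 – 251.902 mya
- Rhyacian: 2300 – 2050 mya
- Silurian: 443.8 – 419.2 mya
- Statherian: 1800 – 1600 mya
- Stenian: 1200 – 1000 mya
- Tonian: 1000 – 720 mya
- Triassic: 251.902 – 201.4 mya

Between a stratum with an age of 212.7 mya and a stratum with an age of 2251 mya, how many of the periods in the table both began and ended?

14

2251 Ma sits inside the Rhyacian (2300–2050) and 212.7 Ma inside the Triassic (251.902–201.4); neither of those is wholly between the two dates.
The listed periods lying completely between them are Orosirian, Statherian, Calymmian, Ectasian, Stenian, Tonian, Cryogenian, Ediacaran, Cambrian, Ordovician, Silurian, Devonian, Carboniferous, Permian — 14 in all.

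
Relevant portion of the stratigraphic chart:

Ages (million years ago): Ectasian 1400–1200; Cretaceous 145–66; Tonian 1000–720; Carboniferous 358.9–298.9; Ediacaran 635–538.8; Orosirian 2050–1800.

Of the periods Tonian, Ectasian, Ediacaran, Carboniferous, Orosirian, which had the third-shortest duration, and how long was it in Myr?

Durations: Tonian 280; Ectasian 200; Ediacaran 96.2; Carboniferous 60; Orosirian 250 Myr.
Sorted shortest-first: Carboniferous (60), Ediacaran (96.2), Ectasian (200), Orosirian (250), Tonian (280).
The third shortest is Ectasian at 200 Myr.

Ectasian, 200 million years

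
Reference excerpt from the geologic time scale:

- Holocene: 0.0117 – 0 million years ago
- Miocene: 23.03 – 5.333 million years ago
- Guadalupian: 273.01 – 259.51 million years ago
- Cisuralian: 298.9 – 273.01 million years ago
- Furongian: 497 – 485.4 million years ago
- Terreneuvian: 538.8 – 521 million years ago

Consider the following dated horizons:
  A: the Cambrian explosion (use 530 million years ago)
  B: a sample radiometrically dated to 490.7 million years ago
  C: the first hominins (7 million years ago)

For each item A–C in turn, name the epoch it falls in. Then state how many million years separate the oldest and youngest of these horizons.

A — Terreneuvian; B — Furongian; C — Miocene; span 523 million years

A: 530 Ma lies in 538.8–521 Ma, so Terreneuvian.
B: 490.7 Ma lies in 497–485.4 Ma, so Furongian.
C: 7 Ma lies in 23.03–5.333 Ma, so Miocene.
Oldest = 530 Ma, youngest = 7 Ma → span 523 Myr.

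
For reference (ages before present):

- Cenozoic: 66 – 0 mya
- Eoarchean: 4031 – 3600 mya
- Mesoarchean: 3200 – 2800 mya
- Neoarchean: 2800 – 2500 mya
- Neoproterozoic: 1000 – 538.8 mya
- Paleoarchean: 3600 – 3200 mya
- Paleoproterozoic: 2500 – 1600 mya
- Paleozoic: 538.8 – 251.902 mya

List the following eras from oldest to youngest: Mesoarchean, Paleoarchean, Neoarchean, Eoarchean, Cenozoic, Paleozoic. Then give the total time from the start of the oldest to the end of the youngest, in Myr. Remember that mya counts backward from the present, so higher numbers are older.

Eoarchean → Paleoarchean → Mesoarchean → Neoarchean → Paleozoic → Cenozoic; total span 4031 Myr

From the excerpt: Mesoarchean 3200–2800; Paleoarchean 3600–3200; Neoarchean 2800–2500; Eoarchean 4031–3600; Cenozoic 66–0; Paleozoic 538.8–251.902 (Ma).
Larger Ma is earlier, so the oldest is Eoarchean and the youngest is Cenozoic; oldest to youngest: Eoarchean, Paleoarchean, Mesoarchean, Neoarchean, Paleozoic, Cenozoic.
Oldest start 4031 minus youngest end 0 gives 4031 Myr overall.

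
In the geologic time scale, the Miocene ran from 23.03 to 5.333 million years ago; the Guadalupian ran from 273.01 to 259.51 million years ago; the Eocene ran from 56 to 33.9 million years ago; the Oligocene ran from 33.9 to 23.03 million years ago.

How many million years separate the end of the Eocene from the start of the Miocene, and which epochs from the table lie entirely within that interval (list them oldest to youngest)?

10.87 million years; Oligocene

End of Eocene = 33.9 Ma; start of Miocene = 23.03 Ma.
Gap = 33.9 − 23.03 = 10.87 Myr.
Epochs wholly inside 33.9–23.03 Ma: Oligocene (33.9–23.03).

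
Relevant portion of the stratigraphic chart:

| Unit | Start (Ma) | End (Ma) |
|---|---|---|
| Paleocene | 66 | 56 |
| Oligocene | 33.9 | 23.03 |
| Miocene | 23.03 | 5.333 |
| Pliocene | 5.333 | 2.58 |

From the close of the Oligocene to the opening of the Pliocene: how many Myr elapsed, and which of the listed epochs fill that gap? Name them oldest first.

17.697 million years; Miocene

End of Oligocene = 23.03 Ma; start of Pliocene = 5.333 Ma.
Gap = 23.03 − 5.333 = 17.697 Myr.
Epochs wholly inside 23.03–5.333 Ma: Miocene (23.03–5.333).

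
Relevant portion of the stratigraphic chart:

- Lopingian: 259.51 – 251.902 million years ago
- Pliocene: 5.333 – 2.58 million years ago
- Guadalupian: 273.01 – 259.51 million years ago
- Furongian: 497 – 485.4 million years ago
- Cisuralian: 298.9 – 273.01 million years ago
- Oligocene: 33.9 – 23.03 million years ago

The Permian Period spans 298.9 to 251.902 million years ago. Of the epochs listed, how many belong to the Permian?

3

Epochs inside 298.9–251.902 Ma: Cisuralian, Guadalupian, Lopingian — 3 in total.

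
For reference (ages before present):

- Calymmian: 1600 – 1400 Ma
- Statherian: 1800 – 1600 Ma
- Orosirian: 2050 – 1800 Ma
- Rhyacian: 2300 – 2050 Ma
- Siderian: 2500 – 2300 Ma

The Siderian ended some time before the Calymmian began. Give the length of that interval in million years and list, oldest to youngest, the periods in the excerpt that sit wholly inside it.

End of Siderian = 2300 Ma; start of Calymmian = 1600 Ma.
Gap = 2300 − 1600 = 700 Myr.
Periods wholly inside 2300–1600 Ma: Rhyacian (2300–2050), Orosirian (2050–1800), Statherian (1800–1600).

700 million years; Rhyacian, Orosirian, Statherian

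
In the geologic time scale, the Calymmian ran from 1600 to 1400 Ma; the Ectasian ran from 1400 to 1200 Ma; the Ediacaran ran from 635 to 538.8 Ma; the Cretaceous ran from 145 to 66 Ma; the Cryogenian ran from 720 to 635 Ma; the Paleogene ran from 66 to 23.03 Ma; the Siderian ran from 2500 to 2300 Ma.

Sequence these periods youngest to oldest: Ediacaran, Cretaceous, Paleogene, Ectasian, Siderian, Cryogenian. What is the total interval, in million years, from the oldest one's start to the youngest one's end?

Paleogene → Cretaceous → Ediacaran → Cryogenian → Ectasian → Siderian; total span 2476.97 Myr

From the excerpt: Ediacaran 635–538.8; Cretaceous 145–66; Paleogene 66–23.03; Ectasian 1400–1200; Siderian 2500–2300; Cryogenian 720–635 (Ma).
Larger Ma is earlier, so the oldest is Siderian and the youngest is Paleogene; youngest to oldest: Paleogene, Cretaceous, Ediacaran, Cryogenian, Ectasian, Siderian.
Oldest start 2500 minus youngest end 23.03 gives 2476.97 Myr overall.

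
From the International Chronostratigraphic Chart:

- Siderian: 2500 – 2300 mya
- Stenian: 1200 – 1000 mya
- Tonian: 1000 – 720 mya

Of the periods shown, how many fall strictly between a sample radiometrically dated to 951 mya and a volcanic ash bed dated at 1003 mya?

Checking each listed span, none has both start < 1003 Ma and end > 951 Ma — every period straddles one of the two dates or lies outside them — so the count is 0.

0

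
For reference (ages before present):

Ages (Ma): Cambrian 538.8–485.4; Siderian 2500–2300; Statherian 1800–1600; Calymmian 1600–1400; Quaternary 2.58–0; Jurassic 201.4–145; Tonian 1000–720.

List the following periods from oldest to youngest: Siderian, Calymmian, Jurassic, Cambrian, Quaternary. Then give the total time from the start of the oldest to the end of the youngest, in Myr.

Start ages (Ma): Siderian 2500, Calymmian 1600, Cambrian 538.8, Jurassic 201.4, Quaternary 2.58.
Ordered oldest to youngest: Siderian, Calymmian, Cambrian, Jurassic, Quaternary.
Span = 2500 − 0 = 2500 Myr.

Siderian → Calymmian → Cambrian → Jurassic → Quaternary; total span 2500 Myr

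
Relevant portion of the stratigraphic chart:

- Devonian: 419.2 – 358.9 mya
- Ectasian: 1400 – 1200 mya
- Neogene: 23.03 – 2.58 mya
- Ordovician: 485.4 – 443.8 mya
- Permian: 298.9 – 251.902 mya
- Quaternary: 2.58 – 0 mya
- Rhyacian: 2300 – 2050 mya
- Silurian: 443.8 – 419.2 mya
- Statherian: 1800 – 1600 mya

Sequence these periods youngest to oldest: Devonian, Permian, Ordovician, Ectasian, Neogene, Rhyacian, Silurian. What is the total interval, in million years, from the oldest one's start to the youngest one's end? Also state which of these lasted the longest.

From the excerpt: Devonian 419.2–358.9; Permian 298.9–251.902; Ordovician 485.4–443.8; Ectasian 1400–1200; Neogene 23.03–2.58; Rhyacian 2300–2050; Silurian 443.8–419.2 (Ma).
Larger Ma is earlier, so the oldest is Rhyacian and the youngest is Neogene; youngest to oldest: Neogene, Permian, Devonian, Silurian, Ordovician, Ectasian, Rhyacian.
Oldest start 2300 minus youngest end 2.58 gives 2297.42 Myr overall.
Individual lengths (start − end): Silurian 24.6; Permian 46.998; Ectasian 200; Devonian 60.3; Ordovician 41.6; Rhyacian 250; Neogene 20.45. The largest is Rhyacian at 250 Myr.

Neogene, Permian, Devonian, Silurian, Ordovician, Ectasian, Rhyacian; total span 2297.42 Myr; longest is Rhyacian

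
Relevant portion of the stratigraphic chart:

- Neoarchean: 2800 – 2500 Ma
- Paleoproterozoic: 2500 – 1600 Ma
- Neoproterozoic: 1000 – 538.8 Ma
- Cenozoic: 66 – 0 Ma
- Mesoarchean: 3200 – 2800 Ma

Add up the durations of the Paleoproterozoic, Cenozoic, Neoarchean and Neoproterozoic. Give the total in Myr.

1727.2 million years

Duration is start − end for each: (2500 − 1600) + (66 − 0) + (2800 − 2500) + (1000 − 538.8).
That is 900 + 66 + 300 + 461.2, which totals 1727.2 million years.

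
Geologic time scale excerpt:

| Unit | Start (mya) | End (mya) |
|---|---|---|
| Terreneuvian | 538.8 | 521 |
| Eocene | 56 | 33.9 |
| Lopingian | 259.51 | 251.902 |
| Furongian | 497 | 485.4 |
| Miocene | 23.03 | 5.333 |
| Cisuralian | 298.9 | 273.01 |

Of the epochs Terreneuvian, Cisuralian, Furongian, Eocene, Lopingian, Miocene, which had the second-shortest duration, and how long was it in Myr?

Furongian, 11.6 million years

Start − end for each: Terreneuvian 538.8 − 521 = 17.8; Cisuralian 298.9 − 273.01 = 25.89; Furongian 497 − 485.4 = 11.6; Eocene 56 − 33.9 = 22.1; Lopingian 259.51 − 251.902 = 7.608; Miocene 23.03 − 5.333 = 17.697.
Ranking these from shortest: Lopingian < Furongian < Miocene < Terreneuvian < Eocene < Cisuralian.
Position 2 in that ranking is Furongian, which lasted 11.6 Myr.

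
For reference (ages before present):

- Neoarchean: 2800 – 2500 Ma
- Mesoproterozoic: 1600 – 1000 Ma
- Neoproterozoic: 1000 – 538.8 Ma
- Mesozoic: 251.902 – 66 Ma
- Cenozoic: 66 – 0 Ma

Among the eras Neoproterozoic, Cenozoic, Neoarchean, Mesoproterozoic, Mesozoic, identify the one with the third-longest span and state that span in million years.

Neoarchean, 300 million years

Durations: Neoproterozoic 461.2; Cenozoic 66; Neoarchean 300; Mesoproterozoic 600; Mesozoic 185.902 Myr.
Sorted longest-first: Mesoproterozoic (600), Neoproterozoic (461.2), Neoarchean (300), Mesozoic (185.902), Cenozoic (66).
The third longest is Neoarchean at 300 Myr.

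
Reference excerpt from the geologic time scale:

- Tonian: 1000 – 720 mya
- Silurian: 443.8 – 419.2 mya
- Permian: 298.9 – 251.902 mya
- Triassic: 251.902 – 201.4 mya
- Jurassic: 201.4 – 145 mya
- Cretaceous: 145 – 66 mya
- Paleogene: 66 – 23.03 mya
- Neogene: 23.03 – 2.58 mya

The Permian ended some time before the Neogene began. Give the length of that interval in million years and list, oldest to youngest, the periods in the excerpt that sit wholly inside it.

The Permian closes at 251.902 Ma and the Neogene opens at 23.03 Ma, so the interval is 251.902 − 23.03 = 228.872 Myr.
A period fits inside if it starts at or after 251.902 Ma and ends at or before 23.03 Ma; oldest first that gives Triassic, Jurassic, Cretaceous, Paleogene.

228.872 million years; Triassic, Jurassic, Cretaceous, Paleogene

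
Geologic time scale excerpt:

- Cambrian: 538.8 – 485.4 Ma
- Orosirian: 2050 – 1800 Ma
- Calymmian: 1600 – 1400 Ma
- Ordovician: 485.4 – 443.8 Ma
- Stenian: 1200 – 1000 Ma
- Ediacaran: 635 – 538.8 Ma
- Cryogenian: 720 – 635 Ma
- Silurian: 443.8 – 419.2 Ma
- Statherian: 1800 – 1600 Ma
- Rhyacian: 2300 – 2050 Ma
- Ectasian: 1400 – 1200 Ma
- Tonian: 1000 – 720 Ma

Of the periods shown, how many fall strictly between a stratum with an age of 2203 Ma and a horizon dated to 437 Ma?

2203 Ma sits inside the Rhyacian (2300–2050) and 437 Ma inside the Silurian (443.8–419.2); neither of those is wholly between the two dates.
The listed periods lying completely between them are Orosirian, Statherian, Calymmian, Ectasian, Stenian, Tonian, Cryogenian, Ediacaran, Cambrian, Ordovician — 10 in all.

10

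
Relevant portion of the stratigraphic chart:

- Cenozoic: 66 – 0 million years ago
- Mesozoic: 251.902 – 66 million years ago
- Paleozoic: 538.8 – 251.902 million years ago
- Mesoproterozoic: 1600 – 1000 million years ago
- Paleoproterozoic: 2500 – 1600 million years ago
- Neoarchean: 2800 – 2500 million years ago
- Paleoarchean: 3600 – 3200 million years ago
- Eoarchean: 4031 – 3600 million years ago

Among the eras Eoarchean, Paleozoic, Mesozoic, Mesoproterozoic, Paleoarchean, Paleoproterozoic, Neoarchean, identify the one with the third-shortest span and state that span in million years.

Start − end for each: Eoarchean 4031 − 3600 = 431; Paleozoic 538.8 − 251.902 = 286.898; Mesozoic 251.902 − 66 = 185.902; Mesoproterozoic 1600 − 1000 = 600; Paleoarchean 3600 − 3200 = 400; Paleoproterozoic 2500 − 1600 = 900; Neoarchean 2800 − 2500 = 300.
Ranking these from shortest: Mesozoic < Paleozoic < Neoarchean < Paleoarchean < Eoarchean < Mesoproterozoic < Paleoproterozoic.
Position 3 in that ranking is Neoarchean, which lasted 300 Myr.

Neoarchean, 300 million years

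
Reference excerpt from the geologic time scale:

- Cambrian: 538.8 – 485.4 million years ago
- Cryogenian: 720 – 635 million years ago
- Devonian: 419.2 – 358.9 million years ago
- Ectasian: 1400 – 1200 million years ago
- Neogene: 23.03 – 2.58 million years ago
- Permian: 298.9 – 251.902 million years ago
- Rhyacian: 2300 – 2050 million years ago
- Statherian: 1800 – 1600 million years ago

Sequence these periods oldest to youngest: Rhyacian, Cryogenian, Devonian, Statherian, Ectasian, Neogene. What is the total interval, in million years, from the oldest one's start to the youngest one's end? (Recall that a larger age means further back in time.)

From the excerpt: Rhyacian 2300–2050; Cryogenian 720–635; Devonian 419.2–358.9; Statherian 1800–1600; Ectasian 1400–1200; Neogene 23.03–2.58 (Ma).
Larger Ma is earlier, so the oldest is Rhyacian and the youngest is Neogene; oldest to youngest: Rhyacian, Statherian, Ectasian, Cryogenian, Devonian, Neogene.
Oldest start 2300 minus youngest end 2.58 gives 2297.42 Myr overall.

Rhyacian, Statherian, Ectasian, Cryogenian, Devonian, Neogene; total span 2297.42 Myr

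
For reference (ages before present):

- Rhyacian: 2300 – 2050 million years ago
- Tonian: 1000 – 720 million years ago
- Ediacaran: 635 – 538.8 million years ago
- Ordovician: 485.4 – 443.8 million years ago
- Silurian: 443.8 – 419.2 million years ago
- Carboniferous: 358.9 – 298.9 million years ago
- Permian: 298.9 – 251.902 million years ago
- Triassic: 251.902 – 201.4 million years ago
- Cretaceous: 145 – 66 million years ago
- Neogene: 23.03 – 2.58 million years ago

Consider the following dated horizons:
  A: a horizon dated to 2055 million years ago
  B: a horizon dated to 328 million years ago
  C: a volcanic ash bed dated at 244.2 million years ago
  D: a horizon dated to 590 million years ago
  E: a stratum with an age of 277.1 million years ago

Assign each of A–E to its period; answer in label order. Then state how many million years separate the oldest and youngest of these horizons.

Match each age against the start–end ranges in the excerpt: A = 2055 Ma → Rhyacian (2300–2050); B = 328 Ma → Carboniferous (358.9–298.9); C = 244.2 Ma → Triassic (251.902–201.4); D = 590 Ma → Ediacaran (635–538.8); E = 277.1 Ma → Permian (298.9–251.902).
The largest age is 2055 Ma and the smallest is 244.2 Ma; their difference is 1810.8 Myr.

A — Rhyacian; B — Carboniferous; C — Triassic; D — Ediacaran; E — Permian; span 1810.8 million years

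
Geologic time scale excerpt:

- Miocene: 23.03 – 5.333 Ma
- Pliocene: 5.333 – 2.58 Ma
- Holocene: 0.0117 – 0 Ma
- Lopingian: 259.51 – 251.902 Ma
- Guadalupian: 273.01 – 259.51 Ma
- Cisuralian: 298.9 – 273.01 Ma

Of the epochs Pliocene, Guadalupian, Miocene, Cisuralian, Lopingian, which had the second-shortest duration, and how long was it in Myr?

Lopingian, 7.608 million years

Start − end for each: Pliocene 5.333 − 2.58 = 2.753; Guadalupian 273.01 − 259.51 = 13.5; Miocene 23.03 − 5.333 = 17.697; Cisuralian 298.9 − 273.01 = 25.89; Lopingian 259.51 − 251.902 = 7.608.
Ranking these from shortest: Pliocene < Lopingian < Guadalupian < Miocene < Cisuralian.
Position 2 in that ranking is Lopingian, which lasted 7.608 Myr.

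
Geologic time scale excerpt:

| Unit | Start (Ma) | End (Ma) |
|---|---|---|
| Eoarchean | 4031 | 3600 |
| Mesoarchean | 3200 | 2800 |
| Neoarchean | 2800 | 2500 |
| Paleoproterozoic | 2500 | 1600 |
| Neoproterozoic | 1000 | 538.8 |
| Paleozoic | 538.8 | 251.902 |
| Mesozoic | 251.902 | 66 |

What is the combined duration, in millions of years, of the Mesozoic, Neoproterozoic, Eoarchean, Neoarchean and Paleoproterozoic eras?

2278.102 million years

Each duration: Mesozoic = 185.902; Neoproterozoic = 461.2; Eoarchean = 431; Neoarchean = 300; Paleoproterozoic = 900.
Sum: 185.902 + 461.2 + 431 + 300 + 900 = 2278.102 Myr.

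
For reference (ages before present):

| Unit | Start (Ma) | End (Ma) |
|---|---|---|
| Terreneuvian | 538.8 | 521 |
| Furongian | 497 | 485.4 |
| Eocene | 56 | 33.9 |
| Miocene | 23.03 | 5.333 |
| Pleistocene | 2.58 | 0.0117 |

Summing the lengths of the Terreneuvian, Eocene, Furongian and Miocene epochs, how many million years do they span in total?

Each duration: Terreneuvian = 17.8; Eocene = 22.1; Furongian = 11.6; Miocene = 17.697.
Sum: 17.8 + 22.1 + 11.6 + 17.697 = 69.197 Myr.

69.197 million years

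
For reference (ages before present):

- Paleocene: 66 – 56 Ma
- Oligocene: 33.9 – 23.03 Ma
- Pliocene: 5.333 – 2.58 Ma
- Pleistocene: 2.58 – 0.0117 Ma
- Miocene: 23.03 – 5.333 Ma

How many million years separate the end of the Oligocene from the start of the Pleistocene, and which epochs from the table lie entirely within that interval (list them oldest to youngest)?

20.45 million years; Miocene, Pliocene

The Oligocene closes at 23.03 Ma and the Pleistocene opens at 2.58 Ma, so the interval is 23.03 − 2.58 = 20.45 Myr.
An epoch fits inside if it starts at or after 23.03 Ma and ends at or before 2.58 Ma; oldest first that gives Miocene, Pliocene.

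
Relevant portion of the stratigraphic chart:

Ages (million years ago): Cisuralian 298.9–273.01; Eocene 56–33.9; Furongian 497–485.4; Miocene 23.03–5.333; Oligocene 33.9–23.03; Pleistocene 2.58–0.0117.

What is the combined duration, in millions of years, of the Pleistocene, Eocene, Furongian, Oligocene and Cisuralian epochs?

73.0283 million years

Duration is start − end for each: (2.58 − 0.0117) + (56 − 33.9) + (497 − 485.4) + (33.9 − 23.03) + (298.9 − 273.01).
That is 2.5683 + 22.1 + 11.6 + 10.87 + 25.89, which totals 73.0283 million years.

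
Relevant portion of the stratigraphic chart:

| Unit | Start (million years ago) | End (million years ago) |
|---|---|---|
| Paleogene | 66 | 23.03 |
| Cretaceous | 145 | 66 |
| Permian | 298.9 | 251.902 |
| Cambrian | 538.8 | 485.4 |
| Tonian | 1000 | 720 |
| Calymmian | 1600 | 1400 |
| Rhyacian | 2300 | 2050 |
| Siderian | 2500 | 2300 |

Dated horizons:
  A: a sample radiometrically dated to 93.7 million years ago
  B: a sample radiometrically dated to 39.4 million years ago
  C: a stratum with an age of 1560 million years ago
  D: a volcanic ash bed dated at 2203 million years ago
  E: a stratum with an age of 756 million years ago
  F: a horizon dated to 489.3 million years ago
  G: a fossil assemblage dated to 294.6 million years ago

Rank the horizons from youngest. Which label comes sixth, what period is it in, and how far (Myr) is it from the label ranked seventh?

C, in the Calymmian; 643 million years to D

Smaller Ma means younger, so youngest first: B 39.4 < A 93.7 < G 294.6 < F 489.3 < E 756 < C 1560 < D 2203.
Counting 6 along gives C (1560 Ma); the excerpt puts that inside the Calymmian, 1600–1400 Ma.
Next in line is D (2203 Ma), and 2203 − 1560 = 643 Myr.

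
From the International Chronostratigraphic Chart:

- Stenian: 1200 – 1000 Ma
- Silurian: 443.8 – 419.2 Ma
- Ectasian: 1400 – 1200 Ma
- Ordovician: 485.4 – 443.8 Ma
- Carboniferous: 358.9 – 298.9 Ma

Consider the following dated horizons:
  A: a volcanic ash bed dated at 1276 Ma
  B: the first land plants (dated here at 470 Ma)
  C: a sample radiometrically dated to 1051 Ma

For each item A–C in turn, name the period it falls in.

A — Ectasian; B — Ordovician; C — Stenian

Match each age against the start–end ranges in the excerpt: A = 1276 Ma → Ectasian (1400–1200); B = 470 Ma → Ordovician (485.4–443.8); C = 1051 Ma → Stenian (1200–1000).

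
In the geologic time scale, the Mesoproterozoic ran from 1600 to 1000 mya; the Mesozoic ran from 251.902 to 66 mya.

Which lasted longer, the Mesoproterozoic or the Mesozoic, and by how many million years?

Mesoproterozoic, by 414.098 million years

Mesoproterozoic: 1600 − 1000 = 600 Myr.
Mesozoic: 251.902 − 66 = 185.902 Myr.
Difference: 600 − 185.902 = 414.098 Myr, so the Mesoproterozoic was longer.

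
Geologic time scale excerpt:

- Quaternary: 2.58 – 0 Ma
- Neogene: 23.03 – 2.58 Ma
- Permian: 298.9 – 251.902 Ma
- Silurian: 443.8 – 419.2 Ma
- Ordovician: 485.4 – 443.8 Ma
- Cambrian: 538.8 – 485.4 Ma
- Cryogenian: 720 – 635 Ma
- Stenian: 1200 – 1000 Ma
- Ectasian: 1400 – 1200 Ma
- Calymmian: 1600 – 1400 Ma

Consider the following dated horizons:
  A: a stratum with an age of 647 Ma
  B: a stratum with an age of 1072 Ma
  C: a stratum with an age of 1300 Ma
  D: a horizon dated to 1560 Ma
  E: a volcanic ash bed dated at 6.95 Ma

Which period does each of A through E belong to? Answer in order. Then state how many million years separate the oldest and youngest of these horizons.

A — Cryogenian; B — Stenian; C — Ectasian; D — Calymmian; E — Neogene; span 1553.05 million years

A: 647 Ma lies in 720–635 Ma, so Cryogenian.
B: 1072 Ma lies in 1200–1000 Ma, so Stenian.
C: 1300 Ma lies in 1400–1200 Ma, so Ectasian.
D: 1560 Ma lies in 1600–1400 Ma, so Calymmian.
E: 6.95 Ma lies in 23.03–2.58 Ma, so Neogene.
Oldest = 1560 Ma, youngest = 6.95 Ma → span 1553.05 Myr.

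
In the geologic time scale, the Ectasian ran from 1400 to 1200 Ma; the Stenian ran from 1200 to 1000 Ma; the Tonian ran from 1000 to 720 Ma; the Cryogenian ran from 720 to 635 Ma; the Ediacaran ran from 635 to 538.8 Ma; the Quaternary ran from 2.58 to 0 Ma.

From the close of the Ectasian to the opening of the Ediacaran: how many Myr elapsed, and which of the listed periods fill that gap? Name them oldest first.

End of Ectasian = 1200 Ma; start of Ediacaran = 635 Ma.
Gap = 1200 − 635 = 565 Myr.
Periods wholly inside 1200–635 Ma: Stenian (1200–1000), Tonian (1000–720), Cryogenian (720–635).

565 million years; Stenian, Tonian, Cryogenian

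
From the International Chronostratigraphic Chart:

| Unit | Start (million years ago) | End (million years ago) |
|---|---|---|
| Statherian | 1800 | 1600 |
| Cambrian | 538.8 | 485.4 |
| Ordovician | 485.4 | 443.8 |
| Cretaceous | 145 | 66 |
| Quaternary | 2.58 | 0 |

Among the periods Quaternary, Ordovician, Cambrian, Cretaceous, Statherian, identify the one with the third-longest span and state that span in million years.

Cambrian, 53.4 million years

Start − end for each: Quaternary 2.58 − 0 = 2.58; Ordovician 485.4 − 443.8 = 41.6; Cambrian 538.8 − 485.4 = 53.4; Cretaceous 145 − 66 = 79; Statherian 1800 − 1600 = 200.
Ranking these from longest: Statherian > Cretaceous > Cambrian > Ordovician > Quaternary.
Position 3 in that ranking is Cambrian, which lasted 53.4 Myr.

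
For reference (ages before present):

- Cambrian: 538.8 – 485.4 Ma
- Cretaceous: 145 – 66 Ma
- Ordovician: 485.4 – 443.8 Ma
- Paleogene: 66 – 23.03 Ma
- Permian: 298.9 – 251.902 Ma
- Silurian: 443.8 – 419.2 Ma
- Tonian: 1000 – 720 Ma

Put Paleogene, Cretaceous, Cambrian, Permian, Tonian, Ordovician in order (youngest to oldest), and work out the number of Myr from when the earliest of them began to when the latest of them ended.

Paleogene, Cretaceous, Permian, Ordovician, Cambrian, Tonian; total span 976.97 Myr

From the excerpt: Paleogene 66–23.03; Cretaceous 145–66; Cambrian 538.8–485.4; Permian 298.9–251.902; Tonian 1000–720; Ordovician 485.4–443.8 (Ma).
Larger Ma is earlier, so the oldest is Tonian and the youngest is Paleogene; youngest to oldest: Paleogene, Cretaceous, Permian, Ordovician, Cambrian, Tonian.
Oldest start 1000 minus youngest end 23.03 gives 976.97 Myr overall.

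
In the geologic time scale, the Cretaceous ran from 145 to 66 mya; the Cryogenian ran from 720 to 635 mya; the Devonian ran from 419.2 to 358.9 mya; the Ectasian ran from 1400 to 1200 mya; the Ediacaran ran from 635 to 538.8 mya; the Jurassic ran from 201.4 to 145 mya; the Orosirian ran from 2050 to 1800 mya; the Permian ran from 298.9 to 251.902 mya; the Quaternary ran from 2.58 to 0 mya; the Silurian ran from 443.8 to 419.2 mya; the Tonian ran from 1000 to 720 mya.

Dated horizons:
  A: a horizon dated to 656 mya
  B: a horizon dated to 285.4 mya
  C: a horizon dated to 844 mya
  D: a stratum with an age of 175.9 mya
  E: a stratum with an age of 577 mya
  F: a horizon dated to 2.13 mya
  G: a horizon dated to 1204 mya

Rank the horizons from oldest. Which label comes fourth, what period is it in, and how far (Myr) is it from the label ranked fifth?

E, in the Ediacaran; 291.6 million years to B

Larger Ma means older, so oldest first: G 1204 > C 844 > A 656 > E 577 > B 285.4 > D 175.9 > F 2.13.
Counting 4 along gives E (577 Ma); the excerpt puts that inside the Ediacaran, 635–538.8 Ma.
Next in line is B (285.4 Ma), and 577 − 285.4 = 291.6 Myr.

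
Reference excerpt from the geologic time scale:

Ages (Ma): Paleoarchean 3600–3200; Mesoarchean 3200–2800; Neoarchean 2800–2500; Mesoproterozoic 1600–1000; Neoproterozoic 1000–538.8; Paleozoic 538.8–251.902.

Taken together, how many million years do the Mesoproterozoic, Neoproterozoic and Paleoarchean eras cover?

1461.2 million years

Each duration: Mesoproterozoic = 600; Neoproterozoic = 461.2; Paleoarchean = 400.
Sum: 600 + 461.2 + 400 = 1461.2 Myr.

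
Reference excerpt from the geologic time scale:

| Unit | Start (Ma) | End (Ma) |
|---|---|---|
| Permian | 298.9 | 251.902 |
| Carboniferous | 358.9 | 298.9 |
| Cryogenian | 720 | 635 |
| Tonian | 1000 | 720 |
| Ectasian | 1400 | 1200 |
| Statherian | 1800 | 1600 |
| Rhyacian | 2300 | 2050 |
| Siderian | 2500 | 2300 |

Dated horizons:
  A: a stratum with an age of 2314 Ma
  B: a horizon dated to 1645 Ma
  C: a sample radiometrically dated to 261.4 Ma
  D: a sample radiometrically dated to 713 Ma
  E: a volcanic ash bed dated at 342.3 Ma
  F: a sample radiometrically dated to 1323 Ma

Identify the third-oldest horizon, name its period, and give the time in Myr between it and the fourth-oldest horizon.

Sorted oldest-first by Ma: A (2314), B (1645), F (1323), D (713), E (342.3), C (261.4).
The third oldest is F at 1323 Ma, which lies in 1400–1200 Ma: the Ectasian.
The fourth oldest is D at 713 Ma; separation = |1323 − 713| = 610 Myr.

F, in the Ectasian; 610 million years to D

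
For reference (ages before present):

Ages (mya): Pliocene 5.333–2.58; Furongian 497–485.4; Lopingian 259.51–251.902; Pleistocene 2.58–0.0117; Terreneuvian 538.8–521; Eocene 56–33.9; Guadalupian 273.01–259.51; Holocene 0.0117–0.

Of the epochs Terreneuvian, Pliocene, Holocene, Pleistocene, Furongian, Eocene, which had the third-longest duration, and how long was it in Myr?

Durations: Terreneuvian 17.8; Pliocene 2.753; Holocene 0.0117; Pleistocene 2.5683; Furongian 11.6; Eocene 22.1 Myr.
Sorted longest-first: Eocene (22.1), Terreneuvian (17.8), Furongian (11.6), Pliocene (2.753), Pleistocene (2.5683), Holocene (0.0117).
The third longest is Furongian at 11.6 Myr.

Furongian, 11.6 million years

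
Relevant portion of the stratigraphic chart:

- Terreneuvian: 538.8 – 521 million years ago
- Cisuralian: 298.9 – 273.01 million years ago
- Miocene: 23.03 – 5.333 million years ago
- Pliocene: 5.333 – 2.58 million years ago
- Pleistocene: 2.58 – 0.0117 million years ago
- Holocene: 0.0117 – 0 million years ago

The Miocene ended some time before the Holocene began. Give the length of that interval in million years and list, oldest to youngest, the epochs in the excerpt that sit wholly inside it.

The Miocene closes at 5.333 Ma and the Holocene opens at 0.0117 Ma, so the interval is 5.333 − 0.0117 = 5.3213 Myr.
An epoch fits inside if it starts at or after 5.333 Ma and ends at or before 0.0117 Ma; oldest first that gives Pliocene, Pleistocene.

5.3213 million years; Pliocene, Pleistocene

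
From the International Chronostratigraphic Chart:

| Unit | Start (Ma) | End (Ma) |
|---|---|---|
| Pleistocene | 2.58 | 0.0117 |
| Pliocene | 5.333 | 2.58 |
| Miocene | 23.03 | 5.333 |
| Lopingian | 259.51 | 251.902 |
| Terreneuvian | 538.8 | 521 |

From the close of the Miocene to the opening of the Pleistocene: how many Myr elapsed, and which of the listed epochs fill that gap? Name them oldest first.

2.753 million years; Pliocene

End of Miocene = 5.333 Ma; start of Pleistocene = 2.58 Ma.
Gap = 5.333 − 2.58 = 2.753 Myr.
Epochs wholly inside 5.333–2.58 Ma: Pliocene (5.333–2.58).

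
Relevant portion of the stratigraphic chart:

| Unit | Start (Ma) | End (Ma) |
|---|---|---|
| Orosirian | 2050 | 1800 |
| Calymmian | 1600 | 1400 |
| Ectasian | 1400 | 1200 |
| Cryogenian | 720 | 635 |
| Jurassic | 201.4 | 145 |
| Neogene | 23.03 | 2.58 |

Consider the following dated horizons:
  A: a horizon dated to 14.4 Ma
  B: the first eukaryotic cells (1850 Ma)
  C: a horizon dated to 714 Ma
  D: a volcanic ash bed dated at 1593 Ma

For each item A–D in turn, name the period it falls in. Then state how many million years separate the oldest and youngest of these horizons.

A — Neogene; B — Orosirian; C — Cryogenian; D — Calymmian; span 1835.6 million years

Match each age against the start–end ranges in the excerpt: A = 14.4 Ma → Neogene (23.03–2.58); B = 1850 Ma → Orosirian (2050–1800); C = 714 Ma → Cryogenian (720–635); D = 1593 Ma → Calymmian (1600–1400).
The largest age is 1850 Ma and the smallest is 14.4 Ma; their difference is 1835.6 Myr.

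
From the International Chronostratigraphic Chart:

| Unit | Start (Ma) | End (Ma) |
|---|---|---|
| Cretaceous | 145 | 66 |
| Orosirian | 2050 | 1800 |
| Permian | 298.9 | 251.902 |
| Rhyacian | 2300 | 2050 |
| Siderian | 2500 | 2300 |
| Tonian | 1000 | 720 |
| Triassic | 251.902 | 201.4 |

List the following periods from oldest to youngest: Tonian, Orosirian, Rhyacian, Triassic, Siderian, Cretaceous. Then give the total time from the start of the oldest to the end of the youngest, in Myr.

Start ages (Ma): Siderian 2500, Rhyacian 2300, Orosirian 2050, Tonian 1000, Triassic 251.902, Cretaceous 145.
Ordered oldest to youngest: Siderian, Rhyacian, Orosirian, Tonian, Triassic, Cretaceous.
Span = 2500 − 66 = 2434 Myr.

Siderian, Rhyacian, Orosirian, Tonian, Triassic, Cretaceous; total span 2434 Myr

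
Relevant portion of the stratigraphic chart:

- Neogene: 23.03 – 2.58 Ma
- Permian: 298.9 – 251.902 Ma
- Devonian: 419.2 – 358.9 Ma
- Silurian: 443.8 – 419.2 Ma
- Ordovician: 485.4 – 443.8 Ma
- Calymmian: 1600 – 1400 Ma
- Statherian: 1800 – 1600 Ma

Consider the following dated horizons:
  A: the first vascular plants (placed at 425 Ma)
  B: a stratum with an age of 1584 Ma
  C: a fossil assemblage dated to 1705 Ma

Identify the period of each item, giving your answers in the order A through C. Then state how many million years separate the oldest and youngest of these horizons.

A — Silurian; B — Calymmian; C — Statherian; span 1280 million years

A: 425 Ma lies in 443.8–419.2 Ma, so Silurian.
B: 1584 Ma lies in 1600–1400 Ma, so Calymmian.
C: 1705 Ma lies in 1800–1600 Ma, so Statherian.
Oldest = 1705 Ma, youngest = 425 Ma → span 1280 Myr.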